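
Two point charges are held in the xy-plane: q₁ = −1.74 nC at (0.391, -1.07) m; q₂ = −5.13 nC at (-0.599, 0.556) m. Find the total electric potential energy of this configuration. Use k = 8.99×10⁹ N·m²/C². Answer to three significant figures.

4.22×10⁻⁸ J

The work to assemble the configuration equals its total potential energy, U = Σ kqᵢqⱼ/rᵢⱼ over all pairs.
Pair separations: r₁₂ = 1.90 m.
U = (4.22×10⁻⁸) = 4.22×10⁻⁸ J.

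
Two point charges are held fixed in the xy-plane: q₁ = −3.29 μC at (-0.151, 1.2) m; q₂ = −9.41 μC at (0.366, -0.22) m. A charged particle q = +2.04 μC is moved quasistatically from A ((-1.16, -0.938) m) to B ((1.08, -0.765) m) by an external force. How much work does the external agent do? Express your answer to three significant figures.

-0.0903 J

For quasistatic motion the external work equals the change in potential energy: W_ext = qΔV = q(V_B − V_A).
At A: distances to the source charges are 2.36 m, 1.69 m; V_A = Σ kqᵢ/rᵢ = -6.27×10⁴ V.
At B: distances to the source charges are 2.32 m, 0.898 m; V_B = Σ kqᵢ/rᵢ = -1.07×10⁵ V.
ΔV = V_B − V_A = -4.43×10⁴ V.
W_ext = qΔV = (2.04×10⁻⁶ C)(-4.43×10⁴ V) = -0.0903 J.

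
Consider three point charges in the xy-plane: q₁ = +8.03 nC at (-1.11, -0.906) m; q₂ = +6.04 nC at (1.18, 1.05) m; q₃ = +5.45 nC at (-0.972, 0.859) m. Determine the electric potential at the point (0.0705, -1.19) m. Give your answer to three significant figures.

102 V

Electric potential is a scalar, so the contributions from each charge add algebraically: V = Σ kqᵢ/rᵢ.
Distances from the field point to each charge: r₁ = 1.21 m, r₂ = 2.50 m, r₃ = 2.30 m.
V = k[(8.03×10⁻⁹)/(1.21) + (6.04×10⁻⁹)/(2.50) + (5.45×10⁻⁹)/(2.30)] = 102 V.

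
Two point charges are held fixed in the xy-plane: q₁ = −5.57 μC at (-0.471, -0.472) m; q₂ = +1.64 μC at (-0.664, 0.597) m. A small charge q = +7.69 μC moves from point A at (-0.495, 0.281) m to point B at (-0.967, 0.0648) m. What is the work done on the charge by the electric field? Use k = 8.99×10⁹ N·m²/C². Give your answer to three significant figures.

0.147 J

The work done by the electric force is W_field = −ΔU = −q(V_B − V_A) = q(V_A − V_B).
At A: distances to the source charges are 0.753 m, 0.358 m; V_A = Σ kqᵢ/rᵢ = -2.53×10⁴ V.
At B: distances to the source charges are 0.731 m, 0.612 m; V_B = Σ kqᵢ/rᵢ = -4.44×10⁴ V.
ΔV = V_B − V_A = -1.91×10⁴ V.
W_field = −qΔV = −(7.69×10⁻⁶ C)(-1.91×10⁴ V) = 0.147 J.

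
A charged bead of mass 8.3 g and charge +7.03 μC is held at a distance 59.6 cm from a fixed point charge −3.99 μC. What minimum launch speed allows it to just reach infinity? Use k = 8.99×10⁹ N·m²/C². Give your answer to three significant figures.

To just escape, total mechanical energy must reach zero at infinity: ½mv²_min + U = 0, so ½mv²_min = −U = |kQq|/r.
|U| = |kQq|/r = (8.99×10⁹ N·m²/C²)(3.99×10⁻⁶)(7.03×10⁻⁶)/(0.596) = 0.423 J.
v_min = √(2|U|/m) = √(2·0.423/8.30×10⁻³) = 10.1 m/s.

10.1 m/s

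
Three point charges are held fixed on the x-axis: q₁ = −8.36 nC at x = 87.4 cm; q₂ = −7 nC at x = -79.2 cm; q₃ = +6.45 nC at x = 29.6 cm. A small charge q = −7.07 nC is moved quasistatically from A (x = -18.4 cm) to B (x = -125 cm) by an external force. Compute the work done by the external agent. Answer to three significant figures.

For quasistatic motion the external work equals the change in potential energy: W_ext = qΔV = q(V_B − V_A).
At A: distances to the source charges are 1.06 m, 0.608 m, 0.480 m; V_A = Σ kqᵢ/rᵢ = -53.7 V.
At B: distances to the source charges are 2.12 m, 0.458 m, 1.55 m; V_B = Σ kqᵢ/rᵢ = -135 V.
ΔV = V_B − V_A = -81.5 V.
W_ext = qΔV = (-7.07×10⁻⁹ C)(-81.5 V) = 5.77×10⁻⁷ J.

5.77×10⁻⁷ J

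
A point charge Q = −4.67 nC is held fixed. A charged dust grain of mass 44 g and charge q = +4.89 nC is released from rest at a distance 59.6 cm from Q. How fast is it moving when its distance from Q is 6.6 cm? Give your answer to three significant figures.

0.0112 m/s

Only the electrostatic force acts, so mechanical energy is conserved: ½mv² = U₁ − U₂ = kQq(1/r₁ − 1/r₂).
U₁ − U₂ = (8.99×10⁹ N·m²/C²)(-4.67×10⁻⁹ C)(4.89×10⁻⁹ C)(1/0.596 − 1/0.0660) = 2.77×10⁻⁶ J.
v = √(2·2.77×10⁻⁶/0.0440) = 0.0112 m/s.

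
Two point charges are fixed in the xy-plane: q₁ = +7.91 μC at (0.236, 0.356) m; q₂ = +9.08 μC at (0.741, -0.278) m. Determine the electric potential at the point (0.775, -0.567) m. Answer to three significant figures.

Electric potential is a scalar, so the contributions from each charge add algebraically: V = Σ kqᵢ/rᵢ.
Distances from the field point to each charge: r₁ = 1.07 m, r₂ = 0.291 m.
V = k[(7.91×10⁻⁶)/(1.07) + (9.08×10⁻⁶)/(0.291)] = 3.47×10⁵ V.

3.47×10⁵ V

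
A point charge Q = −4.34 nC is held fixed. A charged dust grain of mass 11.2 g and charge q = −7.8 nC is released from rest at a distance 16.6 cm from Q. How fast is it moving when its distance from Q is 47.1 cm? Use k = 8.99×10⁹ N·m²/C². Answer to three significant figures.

0.0146 m/s

Only the electrostatic force acts, so mechanical energy is conserved: ½mv² = U₁ − U₂ = kQq(1/r₁ − 1/r₂).
U₁ − U₂ = (8.99×10⁹ N·m²/C²)(-4.34×10⁻⁹ C)(-7.80×10⁻⁹ C)(1/0.166 − 1/0.471) = 1.19×10⁻⁶ J.
v = √(2·1.19×10⁻⁶/0.0112) = 0.0146 m/s.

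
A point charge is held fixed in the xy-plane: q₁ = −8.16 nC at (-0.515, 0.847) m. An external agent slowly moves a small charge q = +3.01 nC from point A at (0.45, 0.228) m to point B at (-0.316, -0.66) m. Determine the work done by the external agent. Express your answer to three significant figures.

For quasistatic motion the external work equals the change in potential energy: W_ext = qΔV = q(V_B − V_A).
At A: distance to the source charge is 1.15 m; V_A = kq₁/r = -64.0 V.
At B: distance to the source charge is 1.52 m; V_B = kq₁/r = -48.3 V.
ΔV = V_B − V_A = 15.7 V.
W_ext = qΔV = (3.01×10⁻⁹ C)(15.7 V) = 4.73×10⁻⁸ J.

4.73×10⁻⁸ J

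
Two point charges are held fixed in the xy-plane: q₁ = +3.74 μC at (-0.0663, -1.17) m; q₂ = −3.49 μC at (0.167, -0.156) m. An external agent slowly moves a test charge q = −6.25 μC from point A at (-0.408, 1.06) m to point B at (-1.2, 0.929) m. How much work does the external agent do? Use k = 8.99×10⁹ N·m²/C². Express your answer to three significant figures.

-0.0284 J

For quasistatic motion the external work equals the change in potential energy: W_ext = qΔV = q(V_B − V_A).
At A: distances to the source charges are 2.26 m, 1.35 m; V_A = Σ kqᵢ/rᵢ = -8420 V.
At B: distances to the source charges are 2.39 m, 1.75 m; V_B = Σ kqᵢ/rᵢ = -3880 V.
ΔV = V_B − V_A = 4540 V.
W_ext = qΔV = (-6.25×10⁻⁶ C)(4540 V) = -0.0284 J.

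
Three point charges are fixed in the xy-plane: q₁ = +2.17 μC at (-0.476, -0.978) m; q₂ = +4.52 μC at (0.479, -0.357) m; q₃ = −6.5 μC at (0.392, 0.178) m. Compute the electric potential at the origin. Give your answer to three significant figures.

The total potential is the scalar sum of each charge's contribution, V = Σ kqᵢ/rᵢ.
Distances from the field point to each charge: r₁ = 1.09 m, r₂ = 0.597 m, r₃ = 0.431 m.
V = k[(2.17×10⁻⁶)/(1.09) + (4.52×10⁻⁶)/(0.597) + (-6.50×10⁻⁶)/(0.431)] = -4.98×10⁴ V.

-4.98×10⁴ V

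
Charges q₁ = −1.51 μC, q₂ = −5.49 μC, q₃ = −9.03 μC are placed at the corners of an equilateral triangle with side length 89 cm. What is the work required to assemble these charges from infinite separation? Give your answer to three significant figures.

0.722 J

The work to assemble the configuration equals its total potential energy, U = Σ kqᵢqⱼ/rᵢⱼ over all pairs.
All three pair separations equal the side length, 0.890 m.
U = (0.0837) + (0.138) + (0.501) = 0.722 J.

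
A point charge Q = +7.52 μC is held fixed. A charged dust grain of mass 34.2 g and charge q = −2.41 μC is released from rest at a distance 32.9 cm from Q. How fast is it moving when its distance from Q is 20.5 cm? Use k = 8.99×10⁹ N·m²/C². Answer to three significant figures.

Only the electrostatic force acts, so mechanical energy is conserved: ½mv² = U₁ − U₂ = kQq(1/r₁ − 1/r₂).
U₁ − U₂ = (8.99×10⁹ N·m²/C²)(7.52×10⁻⁶ C)(-2.41×10⁻⁶ C)(1/0.329 − 1/0.205) = 0.300 J.
v = √(2·0.300/0.0342) = 4.19 m/s.

4.19 m/s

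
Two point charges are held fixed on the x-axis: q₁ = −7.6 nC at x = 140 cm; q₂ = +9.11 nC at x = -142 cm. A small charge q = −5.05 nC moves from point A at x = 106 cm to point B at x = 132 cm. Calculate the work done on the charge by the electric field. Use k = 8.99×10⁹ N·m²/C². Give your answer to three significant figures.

-3.31×10⁻⁶ J

The work done by the electric force is W_field = −ΔU = −q(V_B − V_A) = q(V_A − V_B).
At A: distances to the source charges are 0.340 m, 2.48 m; V_A = Σ kqᵢ/rᵢ = -168 V.
At B: distances to the source charges are 0.0800 m, 2.74 m; V_B = Σ kqᵢ/rᵢ = -824 V.
ΔV = V_B − V_A = -656 V.
W_field = −qΔV = −(-5.05×10⁻⁹ C)(-656 V) = -3.31×10⁻⁶ J.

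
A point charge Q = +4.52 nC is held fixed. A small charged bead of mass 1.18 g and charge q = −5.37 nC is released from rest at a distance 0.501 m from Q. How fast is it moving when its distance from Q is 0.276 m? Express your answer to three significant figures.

Only the electrostatic force acts, so mechanical energy is conserved: ½mv² = U₁ − U₂ = kQq(1/r₁ − 1/r₂).
U₁ − U₂ = (8.99×10⁹ N·m²/C²)(4.52×10⁻⁹ C)(-5.37×10⁻⁹ C)(1/0.501 − 1/0.276) = 3.55×10⁻⁷ J.
v = √(2·3.55×10⁻⁷/1.18×10⁻³) = 0.0245 m/s.

0.0245 m/s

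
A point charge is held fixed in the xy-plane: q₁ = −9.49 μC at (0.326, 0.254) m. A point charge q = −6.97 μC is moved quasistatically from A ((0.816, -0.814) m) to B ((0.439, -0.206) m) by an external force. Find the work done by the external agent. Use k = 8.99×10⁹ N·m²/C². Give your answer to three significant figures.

0.749 J

For quasistatic motion the external work equals the change in potential energy: W_ext = qΔV = q(V_B − V_A).
At A: distance to the source charge is 1.18 m; V_A = kq₁/r = -7.26×10⁴ V.
At B: distance to the source charge is 0.474 m; V_B = kq₁/r = -1.80×10⁵ V.
ΔV = V_B − V_A = -1.08×10⁵ V.
W_ext = qΔV = (-6.97×10⁻⁶ C)(-1.08×10⁵ V) = 0.749 J.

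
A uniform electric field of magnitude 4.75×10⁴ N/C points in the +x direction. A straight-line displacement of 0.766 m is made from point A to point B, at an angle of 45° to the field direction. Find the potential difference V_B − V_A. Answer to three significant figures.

-2.57×10⁴ V

Only the component of displacement along E changes the potential: ΔV = −E·d·cosθ.
ΔV = −(4.75×10⁴ V/m)(0.766 m)cos45° = -2.57×10⁴ V.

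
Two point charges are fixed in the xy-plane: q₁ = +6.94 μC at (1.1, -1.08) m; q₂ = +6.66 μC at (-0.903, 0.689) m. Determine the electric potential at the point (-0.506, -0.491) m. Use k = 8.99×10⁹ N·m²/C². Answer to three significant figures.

The total potential is the scalar sum of each charge's contribution, V = Σ kqᵢ/rᵢ.
Distances from the field point to each charge: r₁ = 1.71 m, r₂ = 1.24 m.
V = k[(6.94×10⁻⁶)/(1.71) + (6.66×10⁻⁶)/(1.24)] = 8.46×10⁴ V.

8.46×10⁴ V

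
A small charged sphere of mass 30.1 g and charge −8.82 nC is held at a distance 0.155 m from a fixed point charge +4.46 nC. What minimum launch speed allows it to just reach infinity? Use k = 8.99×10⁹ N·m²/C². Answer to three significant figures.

0.0123 m/s

To just escape, total mechanical energy must reach zero at infinity: ½mv²_min + U = 0, so ½mv²_min = −U = |kQq|/r.
|U| = |kQq|/r = (8.99×10⁹ N·m²/C²)(4.46×10⁻⁹)(8.82×10⁻⁹)/(0.155) = 2.28×10⁻⁶ J.
v_min = √(2|U|/m) = √(2·2.28×10⁻⁶/0.0301) = 0.0123 m/s.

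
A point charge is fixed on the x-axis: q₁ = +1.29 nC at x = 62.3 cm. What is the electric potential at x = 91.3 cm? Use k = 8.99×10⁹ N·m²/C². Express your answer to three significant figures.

The total potential is the scalar sum of each charge's contribution, V = Σ kqᵢ/rᵢ.
V = k[(1.29×10⁻⁹)/(0.290)] = 40.0 V.

40.0 V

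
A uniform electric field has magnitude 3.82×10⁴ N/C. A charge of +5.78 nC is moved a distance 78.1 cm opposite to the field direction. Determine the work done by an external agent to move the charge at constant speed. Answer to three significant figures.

The potential change for a displacement 78.1 cm opposite to the field direction is ΔV = +Ed = 2.98×10⁴ V.
W_ext = qΔV = 1.72×10⁻⁴ J.

1.72×10⁻⁴ J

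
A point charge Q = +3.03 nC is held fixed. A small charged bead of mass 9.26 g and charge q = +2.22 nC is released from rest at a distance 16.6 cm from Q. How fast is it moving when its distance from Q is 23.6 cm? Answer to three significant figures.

4.83×10⁻³ m/s

Only the electrostatic force acts, so mechanical energy is conserved: ½mv² = U₁ − U₂ = kQq(1/r₁ − 1/r₂).
U₁ − U₂ = (8.99×10⁹ N·m²/C²)(3.03×10⁻⁹ C)(2.22×10⁻⁹ C)(1/0.166 − 1/0.236) = 1.08×10⁻⁷ J.
v = √(2·1.08×10⁻⁷/9.26×10⁻³) = 4.83×10⁻³ m/s.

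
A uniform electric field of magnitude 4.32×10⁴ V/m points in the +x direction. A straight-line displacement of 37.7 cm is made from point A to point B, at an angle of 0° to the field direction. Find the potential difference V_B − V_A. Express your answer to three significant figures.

-1.63×10⁴ V

Only the component of displacement along E changes the potential: ΔV = −E·d·cosθ.
ΔV = −(4.32×10⁴ V/m)(0.377 m)cos0° = -1.63×10⁴ V.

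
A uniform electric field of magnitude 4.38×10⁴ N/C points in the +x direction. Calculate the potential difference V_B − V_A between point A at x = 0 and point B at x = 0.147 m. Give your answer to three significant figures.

-6440 V

In a uniform field, potential decreases in the direction of E: V_B − V_A = −E·Δx.
V_B − V_A = −(4.38×10⁴ V/m)(0.147 m) = -6440 V.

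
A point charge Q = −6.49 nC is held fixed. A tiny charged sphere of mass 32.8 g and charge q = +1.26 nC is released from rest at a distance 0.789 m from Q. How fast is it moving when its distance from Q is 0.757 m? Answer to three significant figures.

Only the electrostatic force acts, so mechanical energy is conserved: ½mv² = U₁ − U₂ = kQq(1/r₁ − 1/r₂).
U₁ − U₂ = (8.99×10⁹ N·m²/C²)(-6.49×10⁻⁹ C)(1.26×10⁻⁹ C)(1/0.789 − 1/0.757) = 3.94×10⁻⁹ J.
v = √(2·3.94×10⁻⁹/0.0328) = 4.90×10⁻⁴ m/s.

4.90×10⁻⁴ m/s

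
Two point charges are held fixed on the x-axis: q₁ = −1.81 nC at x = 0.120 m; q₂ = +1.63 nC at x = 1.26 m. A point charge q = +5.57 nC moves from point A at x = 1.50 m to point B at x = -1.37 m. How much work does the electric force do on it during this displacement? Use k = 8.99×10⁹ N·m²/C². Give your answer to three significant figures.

3.04×10⁻⁷ J

The work done by the electric force is W_field = −ΔU = −q(V_B − V_A) = q(V_A − V_B).
At A: distances to the source charges are 1.38 m, 0.240 m; V_A = Σ kqᵢ/rᵢ = 49.3 V.
At B: distances to the source charges are 1.49 m, 2.63 m; V_B = Σ kqᵢ/rᵢ = -5.35 V.
ΔV = V_B − V_A = -54.6 V.
W_field = −qΔV = −(5.57×10⁻⁹ C)(-54.6 V) = 3.04×10⁻⁷ J.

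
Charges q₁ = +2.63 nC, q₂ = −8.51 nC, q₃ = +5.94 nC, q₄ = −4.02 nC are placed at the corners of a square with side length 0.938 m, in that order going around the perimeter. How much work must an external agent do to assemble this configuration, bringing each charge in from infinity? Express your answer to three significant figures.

The work to assemble the configuration equals its total potential energy, U = Σ kqᵢqⱼ/rᵢⱼ over all pairs.
The four side pairs have separation 0.938 m and the two diagonal pairs 1.33 m.
Summing all 6 pair terms gives U = -6.91×10⁻⁷ J.

-6.91×10⁻⁷ J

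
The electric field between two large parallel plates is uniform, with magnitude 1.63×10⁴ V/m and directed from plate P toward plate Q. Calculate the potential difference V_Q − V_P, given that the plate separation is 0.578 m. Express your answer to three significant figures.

In a uniform field, potential decreases in the direction of E: ΔV = −E·d for a displacement d parallel to E.
Going from P to Q is a displacement of 0.578 m along the field, so V_Q − V_P = −Ed = -9420 V.

-9420 V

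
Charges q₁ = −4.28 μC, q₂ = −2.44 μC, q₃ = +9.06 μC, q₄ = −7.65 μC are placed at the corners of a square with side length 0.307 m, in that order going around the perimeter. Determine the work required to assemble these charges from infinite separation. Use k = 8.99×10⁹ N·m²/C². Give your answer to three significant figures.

The work to assemble the configuration equals its total potential energy, U = Σ kqᵢqⱼ/rᵢⱼ over all pairs.
The four side pairs have separation 0.307 m and the two diagonal pairs 0.434 m.
Summing all 6 pair terms gives U = -1.83 J.

-1.83 J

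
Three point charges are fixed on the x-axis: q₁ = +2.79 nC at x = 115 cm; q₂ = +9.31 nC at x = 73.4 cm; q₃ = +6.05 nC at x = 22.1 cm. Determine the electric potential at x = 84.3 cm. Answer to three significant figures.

The total potential is the scalar sum of each charge's contribution, V = Σ kqᵢ/rᵢ.
Distances from the field point to each charge: r₁ = 0.307 m, r₂ = 0.109 m, r₃ = 0.622 m.
V = k[(2.79×10⁻⁹)/(0.307) + (9.31×10⁻⁹)/(0.109) + (6.05×10⁻⁹)/(0.622)] = 937 V.

937 V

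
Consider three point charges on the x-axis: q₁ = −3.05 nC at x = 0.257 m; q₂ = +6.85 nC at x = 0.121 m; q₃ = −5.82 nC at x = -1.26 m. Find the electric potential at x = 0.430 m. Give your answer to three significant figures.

The total potential is the scalar sum of each charge's contribution, V = Σ kqᵢ/rᵢ.
Distances from the field point to each charge: r₁ = 0.173 m, r₂ = 0.309 m, r₃ = 1.69 m.
V = k[(-3.05×10⁻⁹)/(0.173) + (6.85×10⁻⁹)/(0.309) + (-5.82×10⁻⁹)/(1.69)] = 9.84 V.

9.84 V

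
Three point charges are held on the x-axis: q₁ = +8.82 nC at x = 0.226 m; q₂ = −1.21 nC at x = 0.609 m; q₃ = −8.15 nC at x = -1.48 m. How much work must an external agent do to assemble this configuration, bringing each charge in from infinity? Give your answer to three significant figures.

-5.87×10⁻⁷ J

The work to assemble the configuration equals its total potential energy, U = Σ kqᵢqⱼ/rᵢⱼ over all pairs.
Pair separations: r₁₂ = 0.383 m, r₁₃ = 1.71 m, r₂₃ = 2.09 m.
U = (-2.51×10⁻⁷) + (-3.79×10⁻⁷) + (4.24×10⁻⁸) = -5.87×10⁻⁷ J.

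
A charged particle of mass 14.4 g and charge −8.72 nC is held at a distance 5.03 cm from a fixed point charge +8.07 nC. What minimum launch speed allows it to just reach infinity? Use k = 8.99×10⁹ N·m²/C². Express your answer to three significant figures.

To just escape, total mechanical energy must reach zero at infinity: ½mv²_min + U = 0, so ½mv²_min = −U = |kQq|/r.
|U| = |kQq|/r = (8.99×10⁹ N·m²/C²)(8.07×10⁻⁹)(8.72×10⁻⁹)/(0.0503) = 1.26×10⁻⁵ J.
v_min = √(2|U|/m) = √(2·1.26×10⁻⁵/0.0144) = 0.0418 m/s.

0.0418 m/s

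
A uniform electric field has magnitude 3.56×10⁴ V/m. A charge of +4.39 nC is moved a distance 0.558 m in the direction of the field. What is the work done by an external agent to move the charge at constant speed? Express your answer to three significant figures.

-8.72×10⁻⁵ J

The potential change for a displacement 0.558 m in the direction of the field is ΔV = −Ed = -1.99×10⁴ V.
W_ext = qΔV = -8.72×10⁻⁵ J.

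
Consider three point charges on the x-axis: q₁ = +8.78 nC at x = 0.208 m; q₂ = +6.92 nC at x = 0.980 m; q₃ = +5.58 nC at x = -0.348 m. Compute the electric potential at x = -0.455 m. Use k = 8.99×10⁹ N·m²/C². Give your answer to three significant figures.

631 V

Electric potential is a scalar, so the contributions from each charge add algebraically: V = Σ kqᵢ/rᵢ.
Distances from the field point to each charge: r₁ = 0.663 m, r₂ = 1.44 m, r₃ = 0.107 m.
V = k[(8.78×10⁻⁹)/(0.663) + (6.92×10⁻⁹)/(1.44) + (5.58×10⁻⁹)/(0.107)] = 631 V.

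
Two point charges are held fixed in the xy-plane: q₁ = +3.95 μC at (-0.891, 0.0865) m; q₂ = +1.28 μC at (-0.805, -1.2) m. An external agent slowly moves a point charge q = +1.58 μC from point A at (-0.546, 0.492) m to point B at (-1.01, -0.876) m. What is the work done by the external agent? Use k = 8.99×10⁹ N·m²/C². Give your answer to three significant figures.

For quasistatic motion the external work equals the change in potential energy: W_ext = qΔV = q(V_B − V_A).
At A: distances to the source charges are 0.532 m, 1.71 m; V_A = Σ kqᵢ/rᵢ = 7.34×10⁴ V.
At B: distances to the source charges are 0.970 m, 0.383 m; V_B = Σ kqᵢ/rᵢ = 6.66×10⁴ V.
ΔV = V_B − V_A = -6790 V.
W_ext = qΔV = (1.58×10⁻⁶ C)(-6790 V) = -0.0107 J.

-0.0107 J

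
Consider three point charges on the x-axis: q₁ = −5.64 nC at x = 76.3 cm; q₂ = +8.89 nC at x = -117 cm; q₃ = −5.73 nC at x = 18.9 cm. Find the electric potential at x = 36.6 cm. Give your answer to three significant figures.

Electric potential is a scalar, so the contributions from each charge add algebraically: V = Σ kqᵢ/rᵢ.
Distances from the field point to each charge: r₁ = 0.397 m, r₂ = 1.54 m, r₃ = 0.177 m.
V = k[(-5.64×10⁻⁹)/(0.397) + (8.89×10⁻⁹)/(1.54) + (-5.73×10⁻⁹)/(0.177)] = -367 V.

-367 V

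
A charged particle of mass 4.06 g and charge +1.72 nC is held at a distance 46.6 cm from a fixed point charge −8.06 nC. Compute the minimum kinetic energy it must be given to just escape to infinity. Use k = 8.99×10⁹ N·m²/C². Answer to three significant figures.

2.67×10⁻⁷ J

To just escape, total mechanical energy must reach zero at infinity: ½mv²_min + U = 0, so ½mv²_min = −U = |kQq|/r.
|U| = |kQq|/r = (8.99×10⁹ N·m²/C²)(8.06×10⁻⁹)(1.72×10⁻⁹)/(0.466) = 2.67×10⁻⁷ J.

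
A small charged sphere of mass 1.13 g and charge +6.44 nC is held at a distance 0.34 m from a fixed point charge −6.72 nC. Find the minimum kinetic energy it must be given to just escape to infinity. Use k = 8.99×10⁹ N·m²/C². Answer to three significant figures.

1.14×10⁻⁶ J

To just escape, total mechanical energy must reach zero at infinity: ½mv²_min + U = 0, so ½mv²_min = −U = |kQq|/r.
|U| = |kQq|/r = (8.99×10⁹ N·m²/C²)(6.72×10⁻⁹)(6.44×10⁻⁹)/(0.340) = 1.14×10⁻⁶ J.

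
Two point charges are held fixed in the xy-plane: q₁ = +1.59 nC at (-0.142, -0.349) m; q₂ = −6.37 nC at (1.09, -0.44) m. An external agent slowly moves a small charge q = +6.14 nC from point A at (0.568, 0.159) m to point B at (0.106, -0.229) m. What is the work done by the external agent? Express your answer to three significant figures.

3.11×10⁻⁷ J

For quasistatic motion the external work equals the change in potential energy: W_ext = qΔV = q(V_B − V_A).
At A: distances to the source charges are 0.873 m, 0.795 m; V_A = Σ kqᵢ/rᵢ = -55.7 V.
At B: distances to the source charges are 0.276 m, 1.01 m; V_B = Σ kqᵢ/rᵢ = -5.02 V.
ΔV = V_B − V_A = 50.7 V.
W_ext = qΔV = (6.14×10⁻⁹ C)(50.7 V) = 3.11×10⁻⁷ J.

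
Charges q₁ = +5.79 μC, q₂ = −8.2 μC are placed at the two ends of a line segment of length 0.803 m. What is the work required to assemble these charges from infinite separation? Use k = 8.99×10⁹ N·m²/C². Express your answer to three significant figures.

-0.532 J

The assembly work is the sum of pairwise potential energies, U = Σ_{i<j} kqᵢqⱼ/rᵢⱼ.
The separation is r = 0.803 m.
U = (-0.532) = -0.532 J.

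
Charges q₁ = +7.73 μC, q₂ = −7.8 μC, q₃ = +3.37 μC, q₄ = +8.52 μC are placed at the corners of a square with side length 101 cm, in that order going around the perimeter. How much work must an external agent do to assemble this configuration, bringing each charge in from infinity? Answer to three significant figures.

-0.183 J

The work to assemble the configuration equals its total potential energy, U = Σ kqᵢqⱼ/rᵢⱼ over all pairs.
The four side pairs have separation 1.01 m and the two diagonal pairs 1.43 m.
Summing all 6 pair terms gives U = -0.183 J.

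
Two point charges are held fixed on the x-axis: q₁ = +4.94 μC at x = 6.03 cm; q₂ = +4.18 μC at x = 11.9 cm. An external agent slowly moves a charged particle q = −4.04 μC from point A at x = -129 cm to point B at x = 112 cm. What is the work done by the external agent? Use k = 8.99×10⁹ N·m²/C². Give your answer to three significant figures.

-0.0804 J

For quasistatic motion the external work equals the change in potential energy: W_ext = qΔV = q(V_B − V_A).
At A: distances to the source charges are 1.35 m, 1.41 m; V_A = Σ kqᵢ/rᵢ = 5.96×10⁴ V.
At B: distances to the source charges are 1.06 m, 1.00 m; V_B = Σ kqᵢ/rᵢ = 7.94×10⁴ V.
ΔV = V_B − V_A = 1.99×10⁴ V.
W_ext = qΔV = (-4.04×10⁻⁶ C)(1.99×10⁴ V) = -0.0804 J.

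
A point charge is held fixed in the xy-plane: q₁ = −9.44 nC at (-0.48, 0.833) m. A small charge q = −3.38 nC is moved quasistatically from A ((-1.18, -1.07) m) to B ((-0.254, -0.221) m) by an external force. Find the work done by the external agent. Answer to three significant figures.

For quasistatic motion the external work equals the change in potential energy: W_ext = qΔV = q(V_B − V_A).
At A: distance to the source charge is 2.03 m; V_A = kq₁/r = -41.9 V.
At B: distance to the source charge is 1.08 m; V_B = kq₁/r = -78.7 V.
ΔV = V_B − V_A = -36.9 V.
W_ext = qΔV = (-3.38×10⁻⁹ C)(-36.9 V) = 1.25×10⁻⁷ J.

1.25×10⁻⁷ J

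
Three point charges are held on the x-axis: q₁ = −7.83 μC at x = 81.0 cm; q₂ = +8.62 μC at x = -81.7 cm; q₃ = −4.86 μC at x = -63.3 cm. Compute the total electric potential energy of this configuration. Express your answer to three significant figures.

-2.18 J

The assembly work is the sum of pairwise potential energies, U = Σ_{i<j} kqᵢqⱼ/rᵢⱼ.
Pair separations: r₁₂ = 1.63 m, r₁₃ = 1.44 m, r₂₃ = 0.184 m.
U = (-0.373) + (0.237) + (-2.05) = -2.18 J.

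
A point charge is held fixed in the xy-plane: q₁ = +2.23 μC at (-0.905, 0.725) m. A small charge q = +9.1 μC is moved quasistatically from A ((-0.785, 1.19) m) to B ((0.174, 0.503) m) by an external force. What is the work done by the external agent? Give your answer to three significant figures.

For quasistatic motion the external work equals the change in potential energy: W_ext = qΔV = q(V_B − V_A).
At A: distance to the source charge is 0.480 m; V_A = kq₁/r = 4.17×10⁴ V.
At B: distance to the source charge is 1.10 m; V_B = kq₁/r = 1.82×10⁴ V.
ΔV = V_B − V_A = -2.35×10⁴ V.
W_ext = qΔV = (9.10×10⁻⁶ C)(-2.35×10⁴ V) = -0.214 J.

-0.214 J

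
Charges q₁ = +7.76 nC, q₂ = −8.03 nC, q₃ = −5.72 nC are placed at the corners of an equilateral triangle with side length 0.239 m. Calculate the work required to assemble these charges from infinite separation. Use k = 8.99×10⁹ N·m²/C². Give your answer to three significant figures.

-2.29×10⁻⁶ J

The work to assemble the configuration equals its total potential energy, U = Σ kqᵢqⱼ/rᵢⱼ over all pairs.
All three pair separations equal the side length, 0.239 m.
U = (-2.34×10⁻⁶) + (-1.67×10⁻⁶) + (1.73×10⁻⁶) = -2.29×10⁻⁶ J.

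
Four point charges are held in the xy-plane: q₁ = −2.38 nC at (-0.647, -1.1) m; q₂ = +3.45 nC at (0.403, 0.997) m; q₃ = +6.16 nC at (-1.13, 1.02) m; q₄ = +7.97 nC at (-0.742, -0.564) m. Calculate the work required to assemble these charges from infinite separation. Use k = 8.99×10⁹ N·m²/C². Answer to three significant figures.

1.18×10⁻⁷ J

The work to assemble the configuration equals its total potential energy, U = Σ kqᵢqⱼ/rᵢⱼ over all pairs.
Pair separations: r₁₂ = 2.35 m, r₁₃ = 2.17 m, r₁₄ = 0.544 m, r₂₃ = 1.53 m, r₂₄ = 1.94 m, r₃₄ = 1.63 m.
Summing all 6 pair terms gives U = 1.18×10⁻⁷ J.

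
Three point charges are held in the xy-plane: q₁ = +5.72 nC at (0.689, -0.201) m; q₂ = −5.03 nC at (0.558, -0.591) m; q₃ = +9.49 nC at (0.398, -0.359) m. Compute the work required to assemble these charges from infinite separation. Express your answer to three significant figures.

The assembly work is the sum of pairwise potential energies, U = Σ_{i<j} kqᵢqⱼ/rᵢⱼ.
Pair separations: r₁₂ = 0.411 m, r₁₃ = 0.331 m, r₂₃ = 0.282 m.
U = (-6.29×10⁻⁷) + (1.47×10⁻⁶) + (-1.52×10⁻⁶) = -6.78×10⁻⁷ J.

-6.78×10⁻⁷ J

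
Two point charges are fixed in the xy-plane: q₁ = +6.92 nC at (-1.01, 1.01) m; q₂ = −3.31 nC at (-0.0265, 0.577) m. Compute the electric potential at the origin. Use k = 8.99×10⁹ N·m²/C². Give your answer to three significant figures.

Electric potential is a scalar, so the contributions from each charge add algebraically: V = Σ kqᵢ/rᵢ.
Distances from the field point to each charge: r₁ = 1.43 m, r₂ = 0.578 m.
V = k[(6.92×10⁻⁹)/(1.43) + (-3.31×10⁻⁹)/(0.578)] = -7.96 V.

-7.96 V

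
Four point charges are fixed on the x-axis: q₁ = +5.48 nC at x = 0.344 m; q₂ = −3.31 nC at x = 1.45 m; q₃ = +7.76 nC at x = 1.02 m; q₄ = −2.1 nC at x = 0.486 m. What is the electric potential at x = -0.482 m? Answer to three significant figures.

71.2 V

The total potential is the scalar sum of each charge's contribution, V = Σ kqᵢ/rᵢ.
Distances from the field point to each charge: r₁ = 0.826 m, r₂ = 1.93 m, r₃ = 1.50 m, r₄ = 0.968 m.
V = k[(5.48×10⁻⁹)/(0.826) + (-3.31×10⁻⁹)/(1.93) + (7.76×10⁻⁹)/(1.50) + (-2.10×10⁻⁹)/(0.968)] = 71.2 V.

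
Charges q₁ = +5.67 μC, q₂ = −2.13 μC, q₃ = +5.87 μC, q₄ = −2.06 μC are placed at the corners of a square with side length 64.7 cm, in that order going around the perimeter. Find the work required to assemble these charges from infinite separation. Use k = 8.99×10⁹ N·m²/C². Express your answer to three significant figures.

The assembly work is the sum of pairwise potential energies, U = Σ_{i<j} kqᵢqⱼ/rᵢⱼ.
The four side pairs have separation 0.647 m and the two diagonal pairs 0.915 m.
Summing all 6 pair terms gives U = -0.302 J.

-0.302 J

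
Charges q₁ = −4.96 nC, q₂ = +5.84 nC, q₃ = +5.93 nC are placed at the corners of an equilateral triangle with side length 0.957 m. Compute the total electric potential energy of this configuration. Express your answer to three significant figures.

-2.23×10⁻⁷ J

The assembly work is the sum of pairwise potential energies, U = Σ_{i<j} kqᵢqⱼ/rᵢⱼ.
All three pair separations equal the side length, 0.957 m.
U = (-2.72×10⁻⁷) + (-2.76×10⁻⁷) + (3.25×10⁻⁷) = -2.23×10⁻⁷ J.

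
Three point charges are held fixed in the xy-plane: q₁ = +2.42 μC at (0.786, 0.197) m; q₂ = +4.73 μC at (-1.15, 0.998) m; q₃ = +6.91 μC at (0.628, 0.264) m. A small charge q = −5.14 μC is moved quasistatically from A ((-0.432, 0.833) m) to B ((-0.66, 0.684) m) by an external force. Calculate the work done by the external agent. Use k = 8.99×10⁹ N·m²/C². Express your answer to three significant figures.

-0.0411 J

For quasistatic motion the external work equals the change in potential energy: W_ext = qΔV = q(V_B − V_A).
At A: distances to the source charges are 1.37 m, 0.737 m, 1.20 m; V_A = Σ kqᵢ/rᵢ = 1.25×10⁵ V.
At B: distances to the source charges are 1.53 m, 0.582 m, 1.35 m; V_B = Σ kqᵢ/rᵢ = 1.33×10⁵ V.
ΔV = V_B − V_A = 7990 V.
W_ext = qΔV = (-5.14×10⁻⁶ C)(7990 V) = -0.0411 J.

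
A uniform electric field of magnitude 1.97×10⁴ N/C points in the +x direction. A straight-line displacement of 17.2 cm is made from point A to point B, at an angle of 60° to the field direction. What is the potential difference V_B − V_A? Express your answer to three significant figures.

-1690 V

Only the component of displacement along E changes the potential: ΔV = −E·d·cosθ.
ΔV = −(1.97×10⁴ V/m)(0.172 m)cos60° = -1690 V.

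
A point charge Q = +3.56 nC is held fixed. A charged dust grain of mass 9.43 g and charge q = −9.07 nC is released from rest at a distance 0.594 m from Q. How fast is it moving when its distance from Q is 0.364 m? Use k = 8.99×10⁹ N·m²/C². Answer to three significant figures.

8.09×10⁻³ m/s

Only the electrostatic force acts, so mechanical energy is conserved: ½mv² = U₁ − U₂ = kQq(1/r₁ − 1/r₂).
U₁ − U₂ = (8.99×10⁹ N·m²/C²)(3.56×10⁻⁹ C)(-9.07×10⁻⁹ C)(1/0.594 − 1/0.364) = 3.09×10⁻⁷ J.
v = √(2·3.09×10⁻⁷/9.43×10⁻³) = 8.09×10⁻³ m/s.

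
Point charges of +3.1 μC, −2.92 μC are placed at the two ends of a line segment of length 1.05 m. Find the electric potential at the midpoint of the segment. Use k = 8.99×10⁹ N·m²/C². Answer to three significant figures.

3080 V

The total potential is the scalar sum of each charge's contribution, V = Σ kqᵢ/rᵢ.
Each charge is 0.525 m from the midpoint.
V = k[(3.10×10⁻⁶)/(0.525) + (-2.92×10⁻⁶)/(0.525)] = 3080 V.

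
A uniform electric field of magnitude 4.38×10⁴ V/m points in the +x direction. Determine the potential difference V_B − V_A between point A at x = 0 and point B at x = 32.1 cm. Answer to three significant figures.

-1.41×10⁴ V

In a uniform field, potential decreases in the direction of E: V_B − V_A = −E·Δx.
V_B − V_A = −(4.38×10⁴ V/m)(0.321 m) = -1.41×10⁴ V.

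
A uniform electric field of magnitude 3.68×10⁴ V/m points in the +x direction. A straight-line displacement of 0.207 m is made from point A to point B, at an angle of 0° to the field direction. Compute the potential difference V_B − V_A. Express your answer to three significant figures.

-7620 V

Only the component of displacement along E changes the potential: ΔV = −E·d·cosθ.
ΔV = −(3.68×10⁴ V/m)(0.207 m)cos0° = -7620 V.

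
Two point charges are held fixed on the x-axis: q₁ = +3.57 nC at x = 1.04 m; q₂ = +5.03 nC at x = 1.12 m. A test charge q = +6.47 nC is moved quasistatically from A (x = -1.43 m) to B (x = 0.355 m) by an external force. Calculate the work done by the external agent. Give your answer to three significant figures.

4.87×10⁻⁷ J

For quasistatic motion the external work equals the change in potential energy: W_ext = qΔV = q(V_B − V_A).
At A: distances to the source charges are 2.47 m, 2.55 m; V_A = Σ kqᵢ/rᵢ = 30.7 V.
At B: distances to the source charges are 0.685 m, 0.765 m; V_B = Σ kqᵢ/rᵢ = 106 V.
ΔV = V_B − V_A = 75.2 V.
W_ext = qΔV = (6.47×10⁻⁹ C)(75.2 V) = 4.87×10⁻⁷ J.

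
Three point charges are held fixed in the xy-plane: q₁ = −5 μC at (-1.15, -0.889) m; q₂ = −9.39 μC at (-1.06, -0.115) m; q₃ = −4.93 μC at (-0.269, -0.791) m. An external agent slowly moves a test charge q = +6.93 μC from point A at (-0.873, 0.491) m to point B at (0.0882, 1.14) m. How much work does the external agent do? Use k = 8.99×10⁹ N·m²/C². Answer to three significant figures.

For quasistatic motion the external work equals the change in potential energy: W_ext = qΔV = q(V_B − V_A).
At A: distances to the source charges are 1.41 m, 0.634 m, 1.42 m; V_A = Σ kqᵢ/rᵢ = -1.96×10⁵ V.
At B: distances to the source charges are 2.38 m, 1.70 m, 1.96 m; V_B = Σ kqᵢ/rᵢ = -9.11×10⁴ V.
ΔV = V_B − V_A = 1.05×10⁵ V.
W_ext = qΔV = (6.93×10⁻⁶ C)(1.05×10⁵ V) = 0.729 J.

0.729 J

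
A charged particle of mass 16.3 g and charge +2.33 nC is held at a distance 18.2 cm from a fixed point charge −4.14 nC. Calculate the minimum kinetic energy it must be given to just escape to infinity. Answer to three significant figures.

4.76×10⁻⁷ J

To just escape, total mechanical energy must reach zero at infinity: ½mv²_min + U = 0, so ½mv²_min = −U = |kQq|/r.
|U| = |kQq|/r = (8.99×10⁹ N·m²/C²)(4.14×10⁻⁹)(2.33×10⁻⁹)/(0.182) = 4.76×10⁻⁷ J.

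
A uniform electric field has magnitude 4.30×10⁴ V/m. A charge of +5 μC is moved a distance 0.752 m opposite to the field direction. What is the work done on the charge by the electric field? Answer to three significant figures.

The potential change for a displacement 0.752 m opposite to the field direction is ΔV = +Ed = 3.23×10⁴ V.
W_field = −qΔV = -0.162 J.

-0.162 J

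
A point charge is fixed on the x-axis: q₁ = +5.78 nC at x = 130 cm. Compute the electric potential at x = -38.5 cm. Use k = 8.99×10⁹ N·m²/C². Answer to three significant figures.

30.8 V

Electric potential is a scalar, so the contributions from each charge add algebraically: V = Σ kqᵢ/rᵢ.
V = k[(5.78×10⁻⁹)/(1.69)] = 30.8 V.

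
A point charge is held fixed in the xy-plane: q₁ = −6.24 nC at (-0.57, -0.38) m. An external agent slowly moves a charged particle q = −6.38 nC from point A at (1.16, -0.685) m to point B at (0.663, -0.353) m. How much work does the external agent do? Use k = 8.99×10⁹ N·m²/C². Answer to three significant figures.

For quasistatic motion the external work equals the change in potential energy: W_ext = qΔV = q(V_B − V_A).
At A: distance to the source charge is 1.76 m; V_A = kq₁/r = -31.9 V.
At B: distance to the source charge is 1.23 m; V_B = kq₁/r = -45.5 V.
ΔV = V_B − V_A = -13.6 V.
W_ext = qΔV = (-6.38×10⁻⁹ C)(-13.6 V) = 8.65×10⁻⁸ J.

8.65×10⁻⁸ J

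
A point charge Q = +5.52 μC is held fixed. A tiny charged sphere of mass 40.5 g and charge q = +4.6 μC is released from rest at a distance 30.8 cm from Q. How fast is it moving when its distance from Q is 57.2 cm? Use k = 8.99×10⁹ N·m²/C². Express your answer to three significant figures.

Only the electrostatic force acts, so mechanical energy is conserved: ½mv² = U₁ − U₂ = kQq(1/r₁ − 1/r₂).
U₁ − U₂ = (8.99×10⁹ N·m²/C²)(5.52×10⁻⁶ C)(4.60×10⁻⁶ C)(1/0.308 − 1/0.572) = 0.342 J.
v = √(2·0.342/0.0405) = 4.11 m/s.

4.11 m/s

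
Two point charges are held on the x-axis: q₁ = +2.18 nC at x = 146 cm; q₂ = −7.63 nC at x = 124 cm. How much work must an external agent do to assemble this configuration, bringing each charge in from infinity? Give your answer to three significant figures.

-6.80×10⁻⁷ J

The assembly work is the sum of pairwise potential energies, U = Σ_{i<j} kqᵢqⱼ/rᵢⱼ.
Pair separations: r₁₂ = 0.220 m.
U = (-6.80×10⁻⁷) = -6.80×10⁻⁷ J.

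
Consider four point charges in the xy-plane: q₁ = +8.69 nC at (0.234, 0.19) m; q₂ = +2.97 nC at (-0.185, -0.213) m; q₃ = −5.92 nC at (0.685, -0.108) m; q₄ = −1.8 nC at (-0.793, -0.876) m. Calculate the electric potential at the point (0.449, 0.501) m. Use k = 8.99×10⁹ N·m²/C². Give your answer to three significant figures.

Electric potential is a scalar, so the contributions from each charge add algebraically: V = Σ kqᵢ/rᵢ.
Distances from the field point to each charge: r₁ = 0.378 m, r₂ = 0.955 m, r₃ = 0.653 m, r₄ = 1.85 m.
V = k[(8.69×10⁻⁹)/(0.378) + (2.97×10⁻⁹)/(0.955) + (-5.92×10⁻⁹)/(0.653) + (-1.80×10⁻⁹)/(1.85)] = 144 V.

144 V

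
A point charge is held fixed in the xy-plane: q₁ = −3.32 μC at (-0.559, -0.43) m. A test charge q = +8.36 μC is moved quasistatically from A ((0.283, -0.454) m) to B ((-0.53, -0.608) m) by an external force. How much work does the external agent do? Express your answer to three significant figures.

For quasistatic motion the external work equals the change in potential energy: W_ext = qΔV = q(V_B − V_A).
At A: distance to the source charge is 0.842 m; V_A = kq₁/r = -3.54×10⁴ V.
At B: distance to the source charge is 0.180 m; V_B = kq₁/r = -1.65×10⁵ V.
ΔV = V_B − V_A = -1.30×10⁵ V.
W_ext = qΔV = (8.36×10⁻⁶ C)(-1.30×10⁵ V) = -1.09 J.

-1.09 J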